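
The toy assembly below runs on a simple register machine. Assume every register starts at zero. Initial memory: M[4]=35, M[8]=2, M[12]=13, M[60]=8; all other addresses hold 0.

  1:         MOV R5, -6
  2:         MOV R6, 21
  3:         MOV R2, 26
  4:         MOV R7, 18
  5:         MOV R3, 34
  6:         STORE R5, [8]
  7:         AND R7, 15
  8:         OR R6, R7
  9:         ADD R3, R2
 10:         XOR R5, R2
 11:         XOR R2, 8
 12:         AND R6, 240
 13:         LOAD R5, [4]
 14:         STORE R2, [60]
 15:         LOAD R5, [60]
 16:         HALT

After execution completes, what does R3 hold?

MOV R5, -6 → R5=-6
MOV R6, 21 → R6=21
MOV R2, 26 → R2=26
MOV R7, 18 → R7=18
MOV R3, 34 → R3=34
STORE R5, [8] → M[8]=-6
AND R7, 15 → R7=18&15=2
OR R6, R7 → R6=21|2=23
ADD R3, R2 → R3=34+26=60
XOR R5, R2 → R5=(-6)^26=-32
XOR R2, 8 → R2=26^8=18
AND R6, 240 → R6=23&240=16
LOAD R5, [4] → R5=M[4]=35
STORE R2, [60] → M[60]=18
LOAD R5, [60] → R5=M[60]=18
halt.

60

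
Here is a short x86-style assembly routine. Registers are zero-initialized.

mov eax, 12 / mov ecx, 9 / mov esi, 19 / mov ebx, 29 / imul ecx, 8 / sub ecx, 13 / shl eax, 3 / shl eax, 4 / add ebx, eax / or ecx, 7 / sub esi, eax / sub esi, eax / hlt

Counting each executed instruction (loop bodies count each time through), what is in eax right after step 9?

1536

eax=12
ecx=9
esi=19
ebx=29
ecx=9*8=72
ecx=72-13=59
eax=12<<3=96
eax=96<<4=1536
ebx=29+1536=1565
After step 9: eax = 1536.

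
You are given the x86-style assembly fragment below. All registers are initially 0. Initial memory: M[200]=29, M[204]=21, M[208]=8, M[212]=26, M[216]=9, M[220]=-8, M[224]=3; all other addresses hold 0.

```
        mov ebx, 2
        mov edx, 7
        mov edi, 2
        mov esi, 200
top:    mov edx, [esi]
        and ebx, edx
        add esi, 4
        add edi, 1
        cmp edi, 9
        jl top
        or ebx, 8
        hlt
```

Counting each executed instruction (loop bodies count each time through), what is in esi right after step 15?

208

after mov ebx, 2: ebx=2
after mov edx, 7: edx=7
after mov edi, 2: edi=2
after mov esi, 200: esi=200
after mov edx, [esi]: edx=M[200]=29
after and ebx, edx: ebx=2&29=0
after add esi, 4: esi=200+4=204
after add edi, 1: edi=2+1=3
cmp edi, 9  (cmp 3,9)
jl top: taken
after mov edx, [esi]: edx=M[204]=21
after and ebx, edx: ebx=0&21=0
after add esi, 4: esi=204+4=208
after add edi, 1: edi=3+1=4
cmp edi, 9  (cmp 4,9)
After step 15: esi = 208.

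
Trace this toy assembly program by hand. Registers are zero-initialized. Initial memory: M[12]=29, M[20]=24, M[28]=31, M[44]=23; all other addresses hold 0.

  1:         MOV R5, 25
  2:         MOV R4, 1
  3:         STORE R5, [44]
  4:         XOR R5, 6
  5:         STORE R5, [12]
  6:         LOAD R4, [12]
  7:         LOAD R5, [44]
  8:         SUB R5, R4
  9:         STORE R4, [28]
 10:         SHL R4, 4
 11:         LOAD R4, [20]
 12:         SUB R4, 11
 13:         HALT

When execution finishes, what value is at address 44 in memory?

MOV R5, 25 → R5=25
MOV R4, 1 → R4=1
STORE R5, [44] → M[44]=25
XOR R5, 6 → R5=25^6=31
STORE R5, [12] → M[12]=31
LOAD R4, [12] → R4=M[12]=31
LOAD R5, [44] → R5=M[44]=25
SUB R5, R4 → R5=25-31=-6
STORE R4, [28] → M[28]=31
SHL R4, 4 → R4=31<<4=496
LOAD R4, [20] → R4=M[20]=24
SUB R4, 11 → R4=24-11=13
halt.

25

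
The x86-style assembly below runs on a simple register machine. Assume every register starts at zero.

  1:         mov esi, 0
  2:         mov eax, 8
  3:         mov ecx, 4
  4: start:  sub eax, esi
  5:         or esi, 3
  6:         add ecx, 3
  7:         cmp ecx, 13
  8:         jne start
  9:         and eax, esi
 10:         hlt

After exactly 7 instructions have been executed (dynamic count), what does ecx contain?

7

mov esi, 0 → esi=0
mov eax, 8 → eax=8
mov ecx, 4 → ecx=4
sub eax, esi → eax=8-0=8
or esi, 3 → esi=0|3=3
add ecx, 3 → ecx=4+3=7
cmp ecx, 13  (cmp 7,13)
After step 7: ecx = 7.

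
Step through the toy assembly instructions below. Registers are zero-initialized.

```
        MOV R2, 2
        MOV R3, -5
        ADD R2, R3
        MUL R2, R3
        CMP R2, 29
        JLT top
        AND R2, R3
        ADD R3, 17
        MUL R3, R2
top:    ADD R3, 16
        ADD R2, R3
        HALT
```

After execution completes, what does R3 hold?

after MOV R2, 2: R2=2
after MOV R3, -5: R3=-5
after ADD R2, R3: R2=2+(-5)=-3
after MUL R2, R3: R2=(-3)*(-5)=15
CMP R2, 29  (cmp 15,29)
JLT top: taken
after ADD R3, 16: R3=(-5)+16=11
after ADD R2, R3: R2=15+11=26
halt.

11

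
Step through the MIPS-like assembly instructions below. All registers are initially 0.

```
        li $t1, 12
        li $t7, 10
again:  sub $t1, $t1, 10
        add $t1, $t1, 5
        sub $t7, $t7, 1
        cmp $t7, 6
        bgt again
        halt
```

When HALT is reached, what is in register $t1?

after li $t1, 12: $t1=12
after li $t7, 10: $t7=10
after sub $t1, $t1, 10: $t1=12-10=2
after add $t1, $t1, 5: $t1=2+5=7
after sub $t7, $t7, 1: $t7=10-1=9
cmp $t7, 6  (cmp 9,6)
bgt again: taken
after sub $t1, $t1, 10: $t1=7-10=-3
after add $t1, $t1, 5: $t1=(-3)+5=2
after sub $t7, $t7, 1: $t7=9-1=8
cmp $t7, 6  (cmp 8,6)
bgt again: taken
after sub $t1, $t1, 10: $t1=2-10=-8
after add $t1, $t1, 5: $t1=(-8)+5=-3
after sub $t7, $t7, 1: $t7=8-1=7
cmp $t7, 6  (cmp 7,6)
bgt again: taken
after sub $t1, $t1, 10: $t1=(-3)-10=-13
after add $t1, $t1, 5: $t1=(-13)+5=-8
after sub $t7, $t7, 1: $t7=7-1=6
cmp $t7, 6  (cmp 6,6)
bgt again: not taken
halt.

-8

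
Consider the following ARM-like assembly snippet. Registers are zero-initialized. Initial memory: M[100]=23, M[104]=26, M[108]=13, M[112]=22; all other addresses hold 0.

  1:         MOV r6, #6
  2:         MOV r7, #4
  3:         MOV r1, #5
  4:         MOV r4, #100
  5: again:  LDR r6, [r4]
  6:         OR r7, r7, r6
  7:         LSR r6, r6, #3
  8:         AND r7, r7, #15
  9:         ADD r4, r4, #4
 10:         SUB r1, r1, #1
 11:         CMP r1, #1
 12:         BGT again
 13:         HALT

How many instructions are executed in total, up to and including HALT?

37

after MOV r6, #6: r6=6
after MOV r7, #4: r7=4
after MOV r1, #5: r1=5
after MOV r4, #100: r4=100
after LDR r6, [r4]: r6=M[100]=23
after OR r7, r7, r6: r7=4|23=23
after LSR r6, r6, #3: r6=23>>3=2
after AND r7, r7, #15: r7=23&15=7
after ADD r4, r4, #4: r4=100+4=104
after SUB r1, r1, #1: r1=5-1=4
CMP r1, #1  (cmp 4,1)
BGT again: taken
after LDR r6, [r4]: r6=M[104]=26
after OR r7, r7, r6: r7=7|26=31
after LSR r6, r6, #3: r6=26>>3=3
after AND r7, r7, #15: r7=31&15=15
after ADD r4, r4, #4: r4=104+4=108
after SUB r1, r1, #1: r1=4-1=3
CMP r1, #1  (cmp 3,1)
BGT again: taken
after LDR r6, [r4]: r6=M[108]=13
after OR r7, r7, r6: r7=15|13=15
after LSR r6, r6, #3: r6=13>>3=1
after AND r7, r7, #15: r7=15&15=15
after ADD r4, r4, #4: r4=108+4=112
after SUB r1, r1, #1: r1=3-1=2
CMP r1, #1  (cmp 2,1)
BGT again: taken
after LDR r6, [r4]: r6=M[112]=22
after OR r7, r7, r6: r7=15|22=31
after LSR r6, r6, #3: r6=22>>3=2
after AND r7, r7, #15: r7=31&15=15
after ADD r4, r4, #4: r4=112+4=116
after SUB r1, r1, #1: r1=2-1=1
CMP r1, #1  (cmp 1,1)
BGT again: not taken
halt.
Total executed instructions: 37.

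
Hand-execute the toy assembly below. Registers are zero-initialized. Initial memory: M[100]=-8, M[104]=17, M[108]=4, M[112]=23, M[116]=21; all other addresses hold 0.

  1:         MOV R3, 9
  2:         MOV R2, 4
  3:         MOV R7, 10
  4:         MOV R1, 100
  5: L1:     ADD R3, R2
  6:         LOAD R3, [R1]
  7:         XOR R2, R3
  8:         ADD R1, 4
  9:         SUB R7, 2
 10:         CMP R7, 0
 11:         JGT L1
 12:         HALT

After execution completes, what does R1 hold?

R3=9
R2=4
R7=10
R1=100
R3=9+4=13
R3=M[100]=-8
R2=4^(-8)=-4
R1=100+4=104
R7=10-2=8
CMP R7, 0  (cmp 8,0)
JGT L1: taken
R3=(-8)+(-4)=-12
R3=M[104]=17
R2=(-4)^17=-19
R1=104+4=108
R7=8-2=6
CMP R7, 0  (cmp 6,0)
JGT L1: taken
R3=17+(-19)=-2
R3=M[108]=4
R2=(-19)^4=-23
R1=108+4=112
R7=6-2=4
CMP R7, 0  (cmp 4,0)
JGT L1: taken
R3=4+(-23)=-19
R3=M[112]=23
R2=(-23)^23=-2
R1=112+4=116
R7=4-2=2
CMP R7, 0  (cmp 2,0)
JGT L1: taken
R3=23+(-2)=21
R3=M[116]=21
R2=(-2)^21=-21
R1=116+4=120
R7=2-2=0
CMP R7, 0  (cmp 0,0)
JGT L1: not taken
halt.

120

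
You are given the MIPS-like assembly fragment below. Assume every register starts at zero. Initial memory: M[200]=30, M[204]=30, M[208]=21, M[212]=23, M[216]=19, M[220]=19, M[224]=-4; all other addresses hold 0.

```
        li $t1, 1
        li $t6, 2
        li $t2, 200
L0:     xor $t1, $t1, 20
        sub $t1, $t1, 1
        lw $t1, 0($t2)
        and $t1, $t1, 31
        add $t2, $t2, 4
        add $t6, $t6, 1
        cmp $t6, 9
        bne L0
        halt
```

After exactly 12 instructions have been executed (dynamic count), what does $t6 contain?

3

$t1=1
$t6=2
$t2=200
$t1=1^20=21
$t1=21-1=20
$t1=M[200]=30
$t1=30&31=30
$t2=200+4=204
$t6=2+1=3
cmp $t6, 9  (cmp 3,9)
bne L0: taken
$t1=30^20=10
After step 12: $t6 = 3.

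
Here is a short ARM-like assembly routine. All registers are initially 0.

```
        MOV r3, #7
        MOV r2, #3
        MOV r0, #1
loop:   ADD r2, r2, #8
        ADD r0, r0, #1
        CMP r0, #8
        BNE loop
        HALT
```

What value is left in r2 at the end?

r3=7
r2=3
r0=1
r2=3+8=11
r0=1+1=2
CMP r0, #8  (cmp 2,8)
BNE loop: taken
r2=11+8=19
r0=2+1=3
CMP r0, #8  (cmp 3,8)
BNE loop: taken
r2=19+8=27
r0=3+1=4
CMP r0, #8  (cmp 4,8)
BNE loop: taken
r2=27+8=35
r0=4+1=5
CMP r0, #8  (cmp 5,8)
BNE loop: taken
r2=35+8=43
r0=5+1=6
CMP r0, #8  (cmp 6,8)
BNE loop: taken
r2=43+8=51
r0=6+1=7
CMP r0, #8  (cmp 7,8)
BNE loop: taken
r2=51+8=59
r0=7+1=8
CMP r0, #8  (cmp 8,8)
BNE loop: not taken
halt.

59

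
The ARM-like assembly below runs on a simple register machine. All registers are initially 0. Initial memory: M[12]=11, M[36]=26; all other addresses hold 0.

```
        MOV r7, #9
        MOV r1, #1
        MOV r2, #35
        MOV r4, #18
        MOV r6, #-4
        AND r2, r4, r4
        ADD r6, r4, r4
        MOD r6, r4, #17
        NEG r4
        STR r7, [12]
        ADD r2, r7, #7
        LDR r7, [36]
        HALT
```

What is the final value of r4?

MOV r7, #9 → r7=9
MOV r1, #1 → r1=1
MOV r2, #35 → r2=35
MOV r4, #18 → r4=18
MOV r6, #-4 → r6=-4
AND r2, r4, r4 → r2=18&18=18
ADD r6, r4, r4 → r6=18+18=36
MOD r6, r4, #17 → r6=18%17=1
NEG r4 → r4=-(18)=-18
STR r7, [12] → M[12]=9
ADD r2, r7, #7 → r2=9+7=16
LDR r7, [36] → r7=M[36]=26
halt.

-18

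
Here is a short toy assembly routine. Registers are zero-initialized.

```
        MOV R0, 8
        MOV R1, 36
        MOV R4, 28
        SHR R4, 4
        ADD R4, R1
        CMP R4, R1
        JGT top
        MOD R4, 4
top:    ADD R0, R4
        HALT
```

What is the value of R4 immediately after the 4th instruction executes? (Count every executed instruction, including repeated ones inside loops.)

after MOV R0, 8: R0=8
after MOV R1, 36: R1=36
after MOV R4, 28: R4=28
after SHR R4, 4: R4=28>>4=1
After step 4: R4 = 1.

1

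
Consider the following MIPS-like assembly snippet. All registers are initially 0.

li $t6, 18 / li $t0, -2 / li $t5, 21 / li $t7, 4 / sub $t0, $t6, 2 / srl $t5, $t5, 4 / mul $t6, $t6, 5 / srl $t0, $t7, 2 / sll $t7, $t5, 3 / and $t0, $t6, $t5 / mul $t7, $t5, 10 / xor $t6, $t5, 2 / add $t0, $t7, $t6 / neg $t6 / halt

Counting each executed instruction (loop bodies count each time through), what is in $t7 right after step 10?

8

after li $t6, 18: $t6=18
after li $t0, -2: $t0=-2
after li $t5, 21: $t5=21
after li $t7, 4: $t7=4
after sub $t0, $t6, 2: $t0=18-2=16
after srl $t5, $t5, 4: $t5=21>>4=1
after mul $t6, $t6, 5: $t6=18*5=90
after srl $t0, $t7, 2: $t0=4>>2=1
after sll $t7, $t5, 3: $t7=1<<3=8
after and $t0, $t6, $t5: $t0=90&1=0
After step 10: $t7 = 8.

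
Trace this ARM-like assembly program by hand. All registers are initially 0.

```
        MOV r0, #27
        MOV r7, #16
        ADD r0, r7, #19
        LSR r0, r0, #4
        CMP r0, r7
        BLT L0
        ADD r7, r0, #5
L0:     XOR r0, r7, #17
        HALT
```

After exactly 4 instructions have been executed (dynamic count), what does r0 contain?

r0=27
r7=16
r0=16+19=35
r0=35>>4=2
After step 4: r0 = 2.

2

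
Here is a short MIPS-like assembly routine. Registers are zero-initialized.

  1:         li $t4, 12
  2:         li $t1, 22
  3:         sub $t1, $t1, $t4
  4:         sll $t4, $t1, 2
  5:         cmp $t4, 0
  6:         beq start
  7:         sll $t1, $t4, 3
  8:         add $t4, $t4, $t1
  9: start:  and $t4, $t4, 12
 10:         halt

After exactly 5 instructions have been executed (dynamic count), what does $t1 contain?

$t4=12
$t1=22
$t1=22-12=10
$t4=10<<2=40
cmp $t4, 0  (cmp 40,0)
After step 5: $t1 = 10.

10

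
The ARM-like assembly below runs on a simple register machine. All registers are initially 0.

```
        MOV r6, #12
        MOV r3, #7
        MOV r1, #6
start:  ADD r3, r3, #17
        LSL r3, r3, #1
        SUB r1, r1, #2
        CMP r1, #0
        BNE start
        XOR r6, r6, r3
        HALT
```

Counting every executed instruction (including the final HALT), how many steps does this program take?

20

after MOV r6, #12: r6=12
after MOV r3, #7: r3=7
after MOV r1, #6: r1=6
after ADD r3, r3, #17: r3=7+17=24
after LSL r3, r3, #1: r3=24<<1=48
after SUB r1, r1, #2: r1=6-2=4
CMP r1, #0  (cmp 4,0)
BNE start: taken
after ADD r3, r3, #17: r3=48+17=65
after LSL r3, r3, #1: r3=65<<1=130
after SUB r1, r1, #2: r1=4-2=2
CMP r1, #0  (cmp 2,0)
BNE start: taken
after ADD r3, r3, #17: r3=130+17=147
after LSL r3, r3, #1: r3=147<<1=294
after SUB r1, r1, #2: r1=2-2=0
CMP r1, #0  (cmp 0,0)
BNE start: not taken
after XOR r6, r6, r3: r6=12^294=298
halt.
Total executed instructions: 20.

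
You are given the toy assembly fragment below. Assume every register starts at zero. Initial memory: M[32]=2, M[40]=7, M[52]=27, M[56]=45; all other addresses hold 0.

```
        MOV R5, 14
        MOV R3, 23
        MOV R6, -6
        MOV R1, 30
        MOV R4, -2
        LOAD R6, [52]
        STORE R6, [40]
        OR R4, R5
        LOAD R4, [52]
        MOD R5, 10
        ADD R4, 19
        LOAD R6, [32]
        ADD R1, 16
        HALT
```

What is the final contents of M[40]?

27

MOV R5, 14 → R5=14
MOV R3, 23 → R3=23
MOV R6, -6 → R6=-6
MOV R1, 30 → R1=30
MOV R4, -2 → R4=-2
LOAD R6, [52] → R6=M[52]=27
STORE R6, [40] → M[40]=27
OR R4, R5 → R4=(-2)|14=-2
LOAD R4, [52] → R4=M[52]=27
MOD R5, 10 → R5=14%10=4
ADD R4, 19 → R4=27+19=46
LOAD R6, [32] → R6=M[32]=2
ADD R1, 16 → R1=30+16=46
halt.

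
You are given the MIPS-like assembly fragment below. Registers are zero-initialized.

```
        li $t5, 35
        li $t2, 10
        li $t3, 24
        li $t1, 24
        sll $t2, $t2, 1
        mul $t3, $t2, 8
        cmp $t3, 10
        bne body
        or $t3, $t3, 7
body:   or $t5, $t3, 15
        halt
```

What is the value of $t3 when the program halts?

160

li $t5, 35 → $t5=35
li $t2, 10 → $t2=10
li $t3, 24 → $t3=24
li $t1, 24 → $t1=24
sll $t2, $t2, 1 → $t2=10<<1=20
mul $t3, $t2, 8 → $t3=20*8=160
cmp $t3, 10  (cmp 160,10)
bne body: taken
or $t5, $t3, 15 → $t5=160|15=175
halt.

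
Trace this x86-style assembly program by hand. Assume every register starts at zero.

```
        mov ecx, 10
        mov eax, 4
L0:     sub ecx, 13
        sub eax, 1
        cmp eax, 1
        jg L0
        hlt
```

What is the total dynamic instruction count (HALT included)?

15

after mov ecx, 10: ecx=10
after mov eax, 4: eax=4
after sub ecx, 13: ecx=10-13=-3
after sub eax, 1: eax=4-1=3
cmp eax, 1  (cmp 3,1)
jg L0: taken
after sub ecx, 13: ecx=(-3)-13=-16
after sub eax, 1: eax=3-1=2
cmp eax, 1  (cmp 2,1)
jg L0: taken
after sub ecx, 13: ecx=(-16)-13=-29
after sub eax, 1: eax=2-1=1
cmp eax, 1  (cmp 1,1)
jg L0: not taken
halt.
Total executed instructions: 15.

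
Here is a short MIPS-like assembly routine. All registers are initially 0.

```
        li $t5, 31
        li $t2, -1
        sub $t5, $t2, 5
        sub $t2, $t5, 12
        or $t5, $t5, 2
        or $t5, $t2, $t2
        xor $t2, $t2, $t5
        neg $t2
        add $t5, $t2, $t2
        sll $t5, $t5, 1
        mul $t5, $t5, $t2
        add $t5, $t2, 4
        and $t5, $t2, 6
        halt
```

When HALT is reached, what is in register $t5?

$t5=31
$t2=-1
$t5=(-1)-5=-6
$t2=(-6)-12=-18
$t5=(-6)|2=-6
$t5=(-18)|(-18)=-18
$t2=(-18)^(-18)=0
$t2=-(0)=0
$t5=0+0=0
$t5=0<<1=0
$t5=0*0=0
$t5=0+4=4
$t5=0&6=0
halt.

0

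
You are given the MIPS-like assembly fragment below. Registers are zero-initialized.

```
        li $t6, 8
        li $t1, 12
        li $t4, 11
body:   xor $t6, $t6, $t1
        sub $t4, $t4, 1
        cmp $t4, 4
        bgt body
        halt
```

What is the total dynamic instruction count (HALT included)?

after li $t6, 8: $t6=8
after li $t1, 12: $t1=12
after li $t4, 11: $t4=11
after xor $t6, $t6, $t1: $t6=8^12=4
after sub $t4, $t4, 1: $t4=11-1=10
cmp $t4, 4  (cmp 10,4)
bgt body: taken
after xor $t6, $t6, $t1: $t6=4^12=8
after sub $t4, $t4, 1: $t4=10-1=9
cmp $t4, 4  (cmp 9,4)
bgt body: taken
after xor $t6, $t6, $t1: $t6=8^12=4
after sub $t4, $t4, 1: $t4=9-1=8
cmp $t4, 4  (cmp 8,4)
bgt body: taken
after xor $t6, $t6, $t1: $t6=4^12=8
after sub $t4, $t4, 1: $t4=8-1=7
cmp $t4, 4  (cmp 7,4)
bgt body: taken
after xor $t6, $t6, $t1: $t6=8^12=4
after sub $t4, $t4, 1: $t4=7-1=6
cmp $t4, 4  (cmp 6,4)
bgt body: taken
after xor $t6, $t6, $t1: $t6=4^12=8
after sub $t4, $t4, 1: $t4=6-1=5
cmp $t4, 4  (cmp 5,4)
bgt body: taken
after xor $t6, $t6, $t1: $t6=8^12=4
after sub $t4, $t4, 1: $t4=5-1=4
cmp $t4, 4  (cmp 4,4)
bgt body: not taken
halt.
Total executed instructions: 32.

32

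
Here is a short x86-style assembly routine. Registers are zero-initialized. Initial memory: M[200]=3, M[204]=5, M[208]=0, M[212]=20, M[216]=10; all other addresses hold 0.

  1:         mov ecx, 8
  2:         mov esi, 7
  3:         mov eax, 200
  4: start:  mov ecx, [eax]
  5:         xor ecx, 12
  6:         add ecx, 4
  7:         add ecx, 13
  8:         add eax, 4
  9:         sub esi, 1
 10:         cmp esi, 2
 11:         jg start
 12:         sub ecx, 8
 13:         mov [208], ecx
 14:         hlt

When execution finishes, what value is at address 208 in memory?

15

after mov ecx, 8: ecx=8
after mov esi, 7: esi=7
after mov eax, 200: eax=200
after mov ecx, [eax]: ecx=M[200]=3
after xor ecx, 12: ecx=3^12=15
after add ecx, 4: ecx=15+4=19
after add ecx, 13: ecx=19+13=32
after add eax, 4: eax=200+4=204
after sub esi, 1: esi=7-1=6
cmp esi, 2  (cmp 6,2)
jg start: taken
after mov ecx, [eax]: ecx=M[204]=5
after xor ecx, 12: ecx=5^12=9
after add ecx, 4: ecx=9+4=13
after add ecx, 13: ecx=13+13=26
after add eax, 4: eax=204+4=208
after sub esi, 1: esi=6-1=5
cmp esi, 2  (cmp 5,2)
jg start: taken
after mov ecx, [eax]: ecx=M[208]=0
after xor ecx, 12: ecx=0^12=12
after add ecx, 4: ecx=12+4=16
after add ecx, 13: ecx=16+13=29
after add eax, 4: eax=208+4=212
after sub esi, 1: esi=5-1=4
cmp esi, 2  (cmp 4,2)
jg start: taken
after mov ecx, [eax]: ecx=M[212]=20
after xor ecx, 12: ecx=20^12=24
after add ecx, 4: ecx=24+4=28
after add ecx, 13: ecx=28+13=41
after add eax, 4: eax=212+4=216
after sub esi, 1: esi=4-1=3
cmp esi, 2  (cmp 3,2)
jg start: taken
after mov ecx, [eax]: ecx=M[216]=10
after xor ecx, 12: ecx=10^12=6
after add ecx, 4: ecx=6+4=10
after add ecx, 13: ecx=10+13=23
after add eax, 4: eax=216+4=220
after sub esi, 1: esi=3-1=2
cmp esi, 2  (cmp 2,2)
jg start: not taken
after sub ecx, 8: ecx=23-8=15
mov [208], ecx → M[208]=15
halt.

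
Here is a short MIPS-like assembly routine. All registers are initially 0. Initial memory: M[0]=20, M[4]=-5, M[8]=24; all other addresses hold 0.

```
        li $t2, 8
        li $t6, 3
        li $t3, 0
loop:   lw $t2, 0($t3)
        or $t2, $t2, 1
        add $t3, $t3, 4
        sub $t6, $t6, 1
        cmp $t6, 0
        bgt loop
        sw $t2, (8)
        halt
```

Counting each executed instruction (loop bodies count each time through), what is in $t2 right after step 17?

25

after li $t2, 8: $t2=8
after li $t6, 3: $t6=3
after li $t3, 0: $t3=0
after lw $t2, 0($t3): $t2=M[0]=20
after or $t2, $t2, 1: $t2=20|1=21
after add $t3, $t3, 4: $t3=0+4=4
after sub $t6, $t6, 1: $t6=3-1=2
cmp $t6, 0  (cmp 2,0)
bgt loop: taken
after lw $t2, 0($t3): $t2=M[4]=-5
after or $t2, $t2, 1: $t2=(-5)|1=-5
after add $t3, $t3, 4: $t3=4+4=8
after sub $t6, $t6, 1: $t6=2-1=1
cmp $t6, 0  (cmp 1,0)
bgt loop: taken
after lw $t2, 0($t3): $t2=M[8]=24
after or $t2, $t2, 1: $t2=24|1=25
After step 17: $t2 = 25.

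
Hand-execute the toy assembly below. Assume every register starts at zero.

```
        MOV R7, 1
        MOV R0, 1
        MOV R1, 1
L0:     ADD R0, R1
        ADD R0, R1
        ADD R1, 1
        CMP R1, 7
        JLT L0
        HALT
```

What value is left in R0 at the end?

43

after MOV R7, 1: R7=1
after MOV R0, 1: R0=1
after MOV R1, 1: R1=1
after ADD R0, R1: R0=1+1=2
after ADD R0, R1: R0=2+1=3
after ADD R1, 1: R1=1+1=2
CMP R1, 7  (cmp 2,7)
JLT L0: taken
after ADD R0, R1: R0=3+2=5
after ADD R0, R1: R0=5+2=7
after ADD R1, 1: R1=2+1=3
CMP R1, 7  (cmp 3,7)
JLT L0: taken
after ADD R0, R1: R0=7+3=10
after ADD R0, R1: R0=10+3=13
after ADD R1, 1: R1=3+1=4
CMP R1, 7  (cmp 4,7)
JLT L0: taken
after ADD R0, R1: R0=13+4=17
after ADD R0, R1: R0=17+4=21
after ADD R1, 1: R1=4+1=5
CMP R1, 7  (cmp 5,7)
JLT L0: taken
after ADD R0, R1: R0=21+5=26
after ADD R0, R1: R0=26+5=31
after ADD R1, 1: R1=5+1=6
CMP R1, 7  (cmp 6,7)
JLT L0: taken
after ADD R0, R1: R0=31+6=37
after ADD R0, R1: R0=37+6=43
after ADD R1, 1: R1=6+1=7
CMP R1, 7  (cmp 7,7)
JLT L0: not taken
halt.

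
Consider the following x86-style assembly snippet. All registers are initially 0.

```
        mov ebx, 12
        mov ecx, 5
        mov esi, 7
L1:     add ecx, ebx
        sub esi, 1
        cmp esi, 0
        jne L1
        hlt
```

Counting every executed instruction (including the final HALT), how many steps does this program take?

mov ebx, 12 → ebx=12
mov ecx, 5 → ecx=5
mov esi, 7 → esi=7
add ecx, ebx → ecx=5+12=17
sub esi, 1 → esi=7-1=6
cmp esi, 0  (cmp 6,0)
jne L1: taken
add ecx, ebx → ecx=17+12=29
sub esi, 1 → esi=6-1=5
cmp esi, 0  (cmp 5,0)
jne L1: taken
add ecx, ebx → ecx=29+12=41
sub esi, 1 → esi=5-1=4
cmp esi, 0  (cmp 4,0)
jne L1: taken
add ecx, ebx → ecx=41+12=53
sub esi, 1 → esi=4-1=3
cmp esi, 0  (cmp 3,0)
jne L1: taken
add ecx, ebx → ecx=53+12=65
sub esi, 1 → esi=3-1=2
cmp esi, 0  (cmp 2,0)
jne L1: taken
add ecx, ebx → ecx=65+12=77
sub esi, 1 → esi=2-1=1
cmp esi, 0  (cmp 1,0)
jne L1: taken
add ecx, ebx → ecx=77+12=89
sub esi, 1 → esi=1-1=0
cmp esi, 0  (cmp 0,0)
jne L1: not taken
halt.
Total executed instructions: 32.

32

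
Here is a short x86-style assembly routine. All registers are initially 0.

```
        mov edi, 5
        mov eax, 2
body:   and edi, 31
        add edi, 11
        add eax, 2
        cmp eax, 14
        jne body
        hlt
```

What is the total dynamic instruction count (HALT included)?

33

mov edi, 5 → edi=5
mov eax, 2 → eax=2
and edi, 31 → edi=5&31=5
add edi, 11 → edi=5+11=16
add eax, 2 → eax=2+2=4
cmp eax, 14  (cmp 4,14)
jne body: taken
and edi, 31 → edi=16&31=16
add edi, 11 → edi=16+11=27
add eax, 2 → eax=4+2=6
cmp eax, 14  (cmp 6,14)
jne body: taken
and edi, 31 → edi=27&31=27
add edi, 11 → edi=27+11=38
add eax, 2 → eax=6+2=8
cmp eax, 14  (cmp 8,14)
jne body: taken
and edi, 31 → edi=38&31=6
add edi, 11 → edi=6+11=17
add eax, 2 → eax=8+2=10
cmp eax, 14  (cmp 10,14)
jne body: taken
and edi, 31 → edi=17&31=17
add edi, 11 → edi=17+11=28
add eax, 2 → eax=10+2=12
cmp eax, 14  (cmp 12,14)
jne body: taken
and edi, 31 → edi=28&31=28
add edi, 11 → edi=28+11=39
add eax, 2 → eax=12+2=14
cmp eax, 14  (cmp 14,14)
jne body: not taken
halt.
Total executed instructions: 33.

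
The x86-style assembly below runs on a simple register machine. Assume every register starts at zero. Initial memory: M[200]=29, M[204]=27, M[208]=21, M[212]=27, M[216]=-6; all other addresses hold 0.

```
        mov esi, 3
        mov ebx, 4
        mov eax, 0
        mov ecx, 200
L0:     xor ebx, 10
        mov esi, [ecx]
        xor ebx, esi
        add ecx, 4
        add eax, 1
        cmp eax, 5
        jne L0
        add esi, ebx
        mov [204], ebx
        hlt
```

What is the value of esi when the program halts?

mov esi, 3 → esi=3
mov ebx, 4 → ebx=4
mov eax, 0 → eax=0
mov ecx, 200 → ecx=200
xor ebx, 10 → ebx=4^10=14
mov esi, [ecx] → esi=M[200]=29
xor ebx, esi → ebx=14^29=19
add ecx, 4 → ecx=200+4=204
add eax, 1 → eax=0+1=1
cmp eax, 5  (cmp 1,5)
jne L0: taken
xor ebx, 10 → ebx=19^10=25
mov esi, [ecx] → esi=M[204]=27
xor ebx, esi → ebx=25^27=2
add ecx, 4 → ecx=204+4=208
add eax, 1 → eax=1+1=2
cmp eax, 5  (cmp 2,5)
jne L0: taken
xor ebx, 10 → ebx=2^10=8
mov esi, [ecx] → esi=M[208]=21
xor ebx, esi → ebx=8^21=29
add ecx, 4 → ecx=208+4=212
add eax, 1 → eax=2+1=3
cmp eax, 5  (cmp 3,5)
jne L0: taken
xor ebx, 10 → ebx=29^10=23
mov esi, [ecx] → esi=M[212]=27
xor ebx, esi → ebx=23^27=12
add ecx, 4 → ecx=212+4=216
add eax, 1 → eax=3+1=4
cmp eax, 5  (cmp 4,5)
jne L0: taken
xor ebx, 10 → ebx=12^10=6
mov esi, [ecx] → esi=M[216]=-6
xor ebx, esi → ebx=6^(-6)=-4
add ecx, 4 → ecx=216+4=220
add eax, 1 → eax=4+1=5
cmp eax, 5  (cmp 5,5)
jne L0: not taken
add esi, ebx → esi=(-6)+(-4)=-10
mov [204], ebx → M[204]=-4
halt.

-10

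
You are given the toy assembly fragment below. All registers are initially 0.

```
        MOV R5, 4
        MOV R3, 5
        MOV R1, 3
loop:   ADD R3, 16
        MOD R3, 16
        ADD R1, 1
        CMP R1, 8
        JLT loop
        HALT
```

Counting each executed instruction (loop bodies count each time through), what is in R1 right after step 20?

6

R5=4
R3=5
R1=3
R3=5+16=21
R3=21%16=5
R1=3+1=4
CMP R1, 8  (cmp 4,8)
JLT loop: taken
R3=5+16=21
R3=21%16=5
R1=4+1=5
CMP R1, 8  (cmp 5,8)
JLT loop: taken
R3=5+16=21
R3=21%16=5
R1=5+1=6
CMP R1, 8  (cmp 6,8)
JLT loop: taken
R3=5+16=21
R3=21%16=5
After step 20: R1 = 6.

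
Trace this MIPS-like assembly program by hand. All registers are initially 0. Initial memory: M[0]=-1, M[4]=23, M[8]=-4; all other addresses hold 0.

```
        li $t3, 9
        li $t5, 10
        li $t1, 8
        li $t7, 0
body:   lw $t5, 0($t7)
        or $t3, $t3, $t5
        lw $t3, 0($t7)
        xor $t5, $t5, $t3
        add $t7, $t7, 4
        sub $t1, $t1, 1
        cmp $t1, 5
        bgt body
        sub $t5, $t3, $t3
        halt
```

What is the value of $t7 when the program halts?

12

li $t3, 9 → $t3=9
li $t5, 10 → $t5=10
li $t1, 8 → $t1=8
li $t7, 0 → $t7=0
lw $t5, 0($t7) → $t5=M[0]=-1
or $t3, $t3, $t5 → $t3=9|(-1)=-1
lw $t3, 0($t7) → $t3=M[0]=-1
xor $t5, $t5, $t3 → $t5=(-1)^(-1)=0
add $t7, $t7, 4 → $t7=0+4=4
sub $t1, $t1, 1 → $t1=8-1=7
cmp $t1, 5  (cmp 7,5)
bgt body: taken
lw $t5, 0($t7) → $t5=M[4]=23
or $t3, $t3, $t5 → $t3=(-1)|23=-1
lw $t3, 0($t7) → $t3=M[4]=23
xor $t5, $t5, $t3 → $t5=23^23=0
add $t7, $t7, 4 → $t7=4+4=8
sub $t1, $t1, 1 → $t1=7-1=6
cmp $t1, 5  (cmp 6,5)
bgt body: taken
lw $t5, 0($t7) → $t5=M[8]=-4
or $t3, $t3, $t5 → $t3=23|(-4)=-1
lw $t3, 0($t7) → $t3=M[8]=-4
xor $t5, $t5, $t3 → $t5=(-4)^(-4)=0
add $t7, $t7, 4 → $t7=8+4=12
sub $t1, $t1, 1 → $t1=6-1=5
cmp $t1, 5  (cmp 5,5)
bgt body: not taken
sub $t5, $t3, $t3 → $t5=(-4)-(-4)=0
halt.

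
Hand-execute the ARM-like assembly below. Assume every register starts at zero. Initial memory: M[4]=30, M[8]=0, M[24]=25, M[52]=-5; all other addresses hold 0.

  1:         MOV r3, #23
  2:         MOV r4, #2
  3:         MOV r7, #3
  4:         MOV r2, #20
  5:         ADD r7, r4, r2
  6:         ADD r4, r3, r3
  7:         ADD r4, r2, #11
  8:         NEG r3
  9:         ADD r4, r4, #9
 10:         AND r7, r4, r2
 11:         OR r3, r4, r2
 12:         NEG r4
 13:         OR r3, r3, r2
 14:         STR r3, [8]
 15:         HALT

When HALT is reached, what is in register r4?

after MOV r3, #23: r3=23
after MOV r4, #2: r4=2
after MOV r7, #3: r7=3
after MOV r2, #20: r2=20
after ADD r7, r4, r2: r7=2+20=22
after ADD r4, r3, r3: r4=23+23=46
after ADD r4, r2, #11: r4=20+11=31
after NEG r3: r3=-(23)=-23
after ADD r4, r4, #9: r4=31+9=40
after AND r7, r4, r2: r7=40&20=0
after OR r3, r4, r2: r3=40|20=60
after NEG r4: r4=-(40)=-40
after OR r3, r3, r2: r3=60|20=60
STR r3, [8] → M[8]=60
halt.

-40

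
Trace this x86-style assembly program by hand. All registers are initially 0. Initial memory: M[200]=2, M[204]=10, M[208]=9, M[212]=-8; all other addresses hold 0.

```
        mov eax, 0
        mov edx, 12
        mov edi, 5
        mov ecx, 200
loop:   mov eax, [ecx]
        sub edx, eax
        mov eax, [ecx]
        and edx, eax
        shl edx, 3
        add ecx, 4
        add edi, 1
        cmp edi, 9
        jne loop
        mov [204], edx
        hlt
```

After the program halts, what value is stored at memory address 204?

128

eax=0
edx=12
edi=5
ecx=200
eax=M[200]=2
edx=12-2=10
eax=M[200]=2
edx=10&2=2
edx=2<<3=16
ecx=200+4=204
edi=5+1=6
cmp edi, 9  (cmp 6,9)
jne loop: taken
eax=M[204]=10
edx=16-10=6
eax=M[204]=10
edx=6&10=2
edx=2<<3=16
ecx=204+4=208
edi=6+1=7
cmp edi, 9  (cmp 7,9)
jne loop: taken
eax=M[208]=9
edx=16-9=7
eax=M[208]=9
edx=7&9=1
edx=1<<3=8
ecx=208+4=212
edi=7+1=8
cmp edi, 9  (cmp 8,9)
jne loop: taken
eax=M[212]=-8
edx=8-(-8)=16
eax=M[212]=-8
edx=16&(-8)=16
edx=16<<3=128
ecx=212+4=216
edi=8+1=9
cmp edi, 9  (cmp 9,9)
jne loop: not taken
mov [204], edx → M[204]=128
halt.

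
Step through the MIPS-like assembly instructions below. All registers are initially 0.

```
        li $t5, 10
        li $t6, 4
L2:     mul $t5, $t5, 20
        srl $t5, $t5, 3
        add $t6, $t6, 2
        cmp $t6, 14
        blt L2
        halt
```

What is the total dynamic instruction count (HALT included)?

28

$t5=10
$t6=4
$t5=10*20=200
$t5=200>>3=25
$t6=4+2=6
cmp $t6, 14  (cmp 6,14)
blt L2: taken
$t5=25*20=500
$t5=500>>3=62
$t6=6+2=8
cmp $t6, 14  (cmp 8,14)
blt L2: taken
$t5=62*20=1240
$t5=1240>>3=155
$t6=8+2=10
cmp $t6, 14  (cmp 10,14)
blt L2: taken
$t5=155*20=3100
$t5=3100>>3=387
$t6=10+2=12
cmp $t6, 14  (cmp 12,14)
blt L2: taken
$t5=387*20=7740
$t5=7740>>3=967
$t6=12+2=14
cmp $t6, 14  (cmp 14,14)
blt L2: not taken
halt.
Total executed instructions: 28.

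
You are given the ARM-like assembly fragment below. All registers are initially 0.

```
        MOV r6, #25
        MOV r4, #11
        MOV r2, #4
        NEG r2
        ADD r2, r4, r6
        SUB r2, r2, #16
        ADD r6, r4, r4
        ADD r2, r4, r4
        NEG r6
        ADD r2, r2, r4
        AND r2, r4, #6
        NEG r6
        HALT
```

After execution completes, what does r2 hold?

2

after MOV r6, #25: r6=25
after MOV r4, #11: r4=11
after MOV r2, #4: r2=4
after NEG r2: r2=-(4)=-4
after ADD r2, r4, r6: r2=11+25=36
after SUB r2, r2, #16: r2=36-16=20
after ADD r6, r4, r4: r6=11+11=22
after ADD r2, r4, r4: r2=11+11=22
after NEG r6: r6=-(22)=-22
after ADD r2, r2, r4: r2=22+11=33
after AND r2, r4, #6: r2=11&6=2
after NEG r6: r6=-(-22)=22
halt.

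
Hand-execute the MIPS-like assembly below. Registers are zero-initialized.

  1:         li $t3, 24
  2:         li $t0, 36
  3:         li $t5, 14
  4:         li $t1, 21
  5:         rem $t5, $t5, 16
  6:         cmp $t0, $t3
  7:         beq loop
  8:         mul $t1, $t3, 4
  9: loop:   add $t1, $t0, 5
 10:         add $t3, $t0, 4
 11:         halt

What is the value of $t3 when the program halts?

40

li $t3, 24 → $t3=24
li $t0, 36 → $t0=36
li $t5, 14 → $t5=14
li $t1, 21 → $t1=21
rem $t5, $t5, 16 → $t5=14%16=14
cmp $t0, $t3  (cmp 36,24)
beq loop: not taken
mul $t1, $t3, 4 → $t1=24*4=96
add $t1, $t0, 5 → $t1=36+5=41
add $t3, $t0, 4 → $t3=36+4=40
halt.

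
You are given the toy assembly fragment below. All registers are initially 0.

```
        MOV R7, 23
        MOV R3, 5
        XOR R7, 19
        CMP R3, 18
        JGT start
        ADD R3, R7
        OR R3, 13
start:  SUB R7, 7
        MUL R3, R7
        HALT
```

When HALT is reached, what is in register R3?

-39

R7=23
R3=5
R7=23^19=4
CMP R3, 18  (cmp 5,18)
JGT start: not taken
R3=5+4=9
R3=9|13=13
R7=4-7=-3
R3=13*(-3)=-39
halt.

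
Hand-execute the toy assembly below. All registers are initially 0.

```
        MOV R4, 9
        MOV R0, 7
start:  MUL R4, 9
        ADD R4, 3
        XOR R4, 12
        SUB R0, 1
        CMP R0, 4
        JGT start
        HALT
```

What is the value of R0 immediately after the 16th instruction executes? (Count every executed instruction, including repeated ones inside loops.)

5

R4=9
R0=7
R4=9*9=81
R4=81+3=84
R4=84^12=88
R0=7-1=6
CMP R0, 4  (cmp 6,4)
JGT start: taken
R4=88*9=792
R4=792+3=795
R4=795^12=791
R0=6-1=5
CMP R0, 4  (cmp 5,4)
JGT start: taken
R4=791*9=7119
R4=7119+3=7122
After step 16: R0 = 5.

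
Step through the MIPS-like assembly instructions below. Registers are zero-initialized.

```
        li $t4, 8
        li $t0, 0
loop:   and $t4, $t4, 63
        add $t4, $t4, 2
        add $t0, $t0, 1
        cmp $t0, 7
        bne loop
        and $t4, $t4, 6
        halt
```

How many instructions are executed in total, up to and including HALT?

li $t4, 8 → $t4=8
li $t0, 0 → $t0=0
and $t4, $t4, 63 → $t4=8&63=8
add $t4, $t4, 2 → $t4=8+2=10
add $t0, $t0, 1 → $t0=0+1=1
cmp $t0, 7  (cmp 1,7)
bne loop: taken
and $t4, $t4, 63 → $t4=10&63=10
add $t4, $t4, 2 → $t4=10+2=12
add $t0, $t0, 1 → $t0=1+1=2
cmp $t0, 7  (cmp 2,7)
bne loop: taken
and $t4, $t4, 63 → $t4=12&63=12
add $t4, $t4, 2 → $t4=12+2=14
add $t0, $t0, 1 → $t0=2+1=3
cmp $t0, 7  (cmp 3,7)
bne loop: taken
and $t4, $t4, 63 → $t4=14&63=14
add $t4, $t4, 2 → $t4=14+2=16
add $t0, $t0, 1 → $t0=3+1=4
cmp $t0, 7  (cmp 4,7)
bne loop: taken
and $t4, $t4, 63 → $t4=16&63=16
add $t4, $t4, 2 → $t4=16+2=18
add $t0, $t0, 1 → $t0=4+1=5
cmp $t0, 7  (cmp 5,7)
bne loop: taken
and $t4, $t4, 63 → $t4=18&63=18
add $t4, $t4, 2 → $t4=18+2=20
add $t0, $t0, 1 → $t0=5+1=6
cmp $t0, 7  (cmp 6,7)
bne loop: taken
and $t4, $t4, 63 → $t4=20&63=20
add $t4, $t4, 2 → $t4=20+2=22
add $t0, $t0, 1 → $t0=6+1=7
cmp $t0, 7  (cmp 7,7)
bne loop: not taken
and $t4, $t4, 6 → $t4=22&6=6
halt.
Total executed instructions: 39.

39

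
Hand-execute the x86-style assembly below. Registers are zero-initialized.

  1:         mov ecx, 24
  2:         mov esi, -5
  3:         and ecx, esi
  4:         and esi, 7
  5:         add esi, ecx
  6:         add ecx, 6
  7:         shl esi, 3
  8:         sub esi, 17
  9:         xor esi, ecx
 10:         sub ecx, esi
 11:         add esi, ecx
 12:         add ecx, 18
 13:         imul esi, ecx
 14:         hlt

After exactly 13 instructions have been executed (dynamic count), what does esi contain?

-5070

mov ecx, 24 → ecx=24
mov esi, -5 → esi=-5
and ecx, esi → ecx=24&(-5)=24
and esi, 7 → esi=(-5)&7=3
add esi, ecx → esi=3+24=27
add ecx, 6 → ecx=24+6=30
shl esi, 3 → esi=27<<3=216
sub esi, 17 → esi=216-17=199
xor esi, ecx → esi=199^30=217
sub ecx, esi → ecx=30-217=-187
add esi, ecx → esi=217+(-187)=30
add ecx, 18 → ecx=(-187)+18=-169
imul esi, ecx → esi=30*(-169)=-5070
After step 13: esi = -5070.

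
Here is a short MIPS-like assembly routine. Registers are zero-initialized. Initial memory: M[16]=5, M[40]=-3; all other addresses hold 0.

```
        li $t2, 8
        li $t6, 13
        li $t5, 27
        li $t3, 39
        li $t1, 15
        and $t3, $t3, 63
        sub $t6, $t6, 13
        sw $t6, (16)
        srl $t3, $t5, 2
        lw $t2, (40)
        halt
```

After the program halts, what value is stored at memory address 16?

0

after li $t2, 8: $t2=8
after li $t6, 13: $t6=13
after li $t5, 27: $t5=27
after li $t3, 39: $t3=39
after li $t1, 15: $t1=15
after and $t3, $t3, 63: $t3=39&63=39
after sub $t6, $t6, 13: $t6=13-13=0
sw $t6, (16) → M[16]=0
after srl $t3, $t5, 2: $t3=27>>2=6
after lw $t2, (40): $t2=M[40]=-3
halt.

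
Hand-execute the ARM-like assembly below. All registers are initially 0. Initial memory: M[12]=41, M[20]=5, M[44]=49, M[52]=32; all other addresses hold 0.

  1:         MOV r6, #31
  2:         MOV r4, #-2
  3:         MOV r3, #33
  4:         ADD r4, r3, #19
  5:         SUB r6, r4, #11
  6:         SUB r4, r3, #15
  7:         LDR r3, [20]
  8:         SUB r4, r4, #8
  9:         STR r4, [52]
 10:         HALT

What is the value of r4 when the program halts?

MOV r6, #31 → r6=31
MOV r4, #-2 → r4=-2
MOV r3, #33 → r3=33
ADD r4, r3, #19 → r4=33+19=52
SUB r6, r4, #11 → r6=52-11=41
SUB r4, r3, #15 → r4=33-15=18
LDR r3, [20] → r3=M[20]=5
SUB r4, r4, #8 → r4=18-8=10
STR r4, [52] → M[52]=10
halt.

10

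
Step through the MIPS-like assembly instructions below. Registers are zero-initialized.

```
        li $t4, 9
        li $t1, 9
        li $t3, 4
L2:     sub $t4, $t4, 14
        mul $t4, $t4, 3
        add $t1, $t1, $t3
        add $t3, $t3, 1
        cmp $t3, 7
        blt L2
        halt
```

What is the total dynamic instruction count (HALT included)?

22

$t4=9
$t1=9
$t3=4
$t4=9-14=-5
$t4=(-5)*3=-15
$t1=9+4=13
$t3=4+1=5
cmp $t3, 7  (cmp 5,7)
blt L2: taken
$t4=(-15)-14=-29
$t4=(-29)*3=-87
$t1=13+5=18
$t3=5+1=6
cmp $t3, 7  (cmp 6,7)
blt L2: taken
$t4=(-87)-14=-101
$t4=(-101)*3=-303
$t1=18+6=24
$t3=6+1=7
cmp $t3, 7  (cmp 7,7)
blt L2: not taken
halt.
Total executed instructions: 22.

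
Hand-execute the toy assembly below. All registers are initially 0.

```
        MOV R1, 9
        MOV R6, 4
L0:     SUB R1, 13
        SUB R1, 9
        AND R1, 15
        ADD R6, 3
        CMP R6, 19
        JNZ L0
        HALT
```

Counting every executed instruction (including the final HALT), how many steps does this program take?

33

after MOV R1, 9: R1=9
after MOV R6, 4: R6=4
after SUB R1, 13: R1=9-13=-4
after SUB R1, 9: R1=(-4)-9=-13
after AND R1, 15: R1=(-13)&15=3
after ADD R6, 3: R6=4+3=7
CMP R6, 19  (cmp 7,19)
JNZ L0: taken
after SUB R1, 13: R1=3-13=-10
after SUB R1, 9: R1=(-10)-9=-19
after AND R1, 15: R1=(-19)&15=13
after ADD R6, 3: R6=7+3=10
CMP R6, 19  (cmp 10,19)
JNZ L0: taken
after SUB R1, 13: R1=13-13=0
after SUB R1, 9: R1=0-9=-9
after AND R1, 15: R1=(-9)&15=7
after ADD R6, 3: R6=10+3=13
CMP R6, 19  (cmp 13,19)
JNZ L0: taken
after SUB R1, 13: R1=7-13=-6
after SUB R1, 9: R1=(-6)-9=-15
after AND R1, 15: R1=(-15)&15=1
after ADD R6, 3: R6=13+3=16
CMP R6, 19  (cmp 16,19)
JNZ L0: taken
after SUB R1, 13: R1=1-13=-12
after SUB R1, 9: R1=(-12)-9=-21
after AND R1, 15: R1=(-21)&15=11
after ADD R6, 3: R6=16+3=19
CMP R6, 19  (cmp 19,19)
JNZ L0: not taken
halt.
Total executed instructions: 33.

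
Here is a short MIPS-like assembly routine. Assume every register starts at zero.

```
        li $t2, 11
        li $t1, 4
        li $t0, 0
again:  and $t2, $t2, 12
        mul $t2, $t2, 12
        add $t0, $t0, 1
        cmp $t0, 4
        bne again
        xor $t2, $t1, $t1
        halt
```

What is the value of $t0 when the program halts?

li $t2, 11 → $t2=11
li $t1, 4 → $t1=4
li $t0, 0 → $t0=0
and $t2, $t2, 12 → $t2=11&12=8
mul $t2, $t2, 12 → $t2=8*12=96
add $t0, $t0, 1 → $t0=0+1=1
cmp $t0, 4  (cmp 1,4)
bne again: taken
and $t2, $t2, 12 → $t2=96&12=0
mul $t2, $t2, 12 → $t2=0*12=0
add $t0, $t0, 1 → $t0=1+1=2
cmp $t0, 4  (cmp 2,4)
bne again: taken
and $t2, $t2, 12 → $t2=0&12=0
mul $t2, $t2, 12 → $t2=0*12=0
add $t0, $t0, 1 → $t0=2+1=3
cmp $t0, 4  (cmp 3,4)
bne again: taken
and $t2, $t2, 12 → $t2=0&12=0
mul $t2, $t2, 12 → $t2=0*12=0
add $t0, $t0, 1 → $t0=3+1=4
cmp $t0, 4  (cmp 4,4)
bne again: not taken
xor $t2, $t1, $t1 → $t2=4^4=0
halt.

4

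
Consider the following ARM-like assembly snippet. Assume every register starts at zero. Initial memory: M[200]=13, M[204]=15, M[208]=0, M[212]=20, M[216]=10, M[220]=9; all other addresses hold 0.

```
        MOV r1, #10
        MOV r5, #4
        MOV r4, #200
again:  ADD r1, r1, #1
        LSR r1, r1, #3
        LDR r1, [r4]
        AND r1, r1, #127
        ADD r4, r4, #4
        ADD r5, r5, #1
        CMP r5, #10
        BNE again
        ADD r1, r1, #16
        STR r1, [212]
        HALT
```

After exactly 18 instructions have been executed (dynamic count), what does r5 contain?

r1=10
r5=4
r4=200
r1=10+1=11
r1=11>>3=1
r1=M[200]=13
r1=13&127=13
r4=200+4=204
r5=4+1=5
CMP r5, #10  (cmp 5,10)
BNE again: taken
r1=13+1=14
r1=14>>3=1
r1=M[204]=15
r1=15&127=15
r4=204+4=208
r5=5+1=6
CMP r5, #10  (cmp 6,10)
After step 18: r5 = 6.

6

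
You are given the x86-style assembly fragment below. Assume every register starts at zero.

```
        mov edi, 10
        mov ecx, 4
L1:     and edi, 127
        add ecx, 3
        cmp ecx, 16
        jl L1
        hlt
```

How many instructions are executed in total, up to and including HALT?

19

mov edi, 10 → edi=10
mov ecx, 4 → ecx=4
and edi, 127 → edi=10&127=10
add ecx, 3 → ecx=4+3=7
cmp ecx, 16  (cmp 7,16)
jl L1: taken
and edi, 127 → edi=10&127=10
add ecx, 3 → ecx=7+3=10
cmp ecx, 16  (cmp 10,16)
jl L1: taken
and edi, 127 → edi=10&127=10
add ecx, 3 → ecx=10+3=13
cmp ecx, 16  (cmp 13,16)
jl L1: taken
and edi, 127 → edi=10&127=10
add ecx, 3 → ecx=13+3=16
cmp ecx, 16  (cmp 16,16)
jl L1: not taken
halt.
Total executed instructions: 19.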